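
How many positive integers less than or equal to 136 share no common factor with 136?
64

136 = 2^3 × 17
φ(n) = n × ∏(1 - 1/p) for each prime p dividing n
φ(136) = 136 × (1 - 1/2) × (1 - 1/17) = 64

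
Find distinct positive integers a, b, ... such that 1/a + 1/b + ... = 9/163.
1/19 + 1/388 + 1/171663 + 1/41255288134 + 1/4254996997507147716756

Greedy algorithm:
9/163: ceiling(163/9) = 19, use 1/19
8/3097: ceiling(3097/8) = 388, use 1/388
7/1201636: ceiling(1201636/7) = 171663, use 1/171663
5/206276440668: ceiling(206276440668/5) = 41255288134, use 1/41255288134
1/4254996997507147716756: ceiling(4254996997507147716756/1) = 4254996997507147716756, use 1/4254996997507147716756
Result: 9/163 = 1/19 + 1/388 + 1/171663 + 1/41255288134 + 1/4254996997507147716756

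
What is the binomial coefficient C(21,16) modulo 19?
0

Using Lucas' theorem:
Write n=21 and k=16 in base 19:
n in base 19: [1, 2]
k in base 19: [0, 16]
C(21,16) mod 19 = ∏ C(n_i, k_i) mod 19
Digit binomials (mod 19): C(1,0) = 1; C(2,16) = 0 (k_i > n_i)
Product: 1 × 0 = 0 ≡ 0 (mod 19)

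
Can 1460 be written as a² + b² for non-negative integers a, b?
4² + 38² (a=4, b=38)

Factorization: 1460 = 2^2 × 5 × 73
By Fermat: n is sum of two squares iff every prime p ≡ 3 (mod 4) appears to even power.
All primes ≡ 3 (mod 4) appear to even power.
Search a = 0, 1, 2, … for 1460 - a² a perfect square: first hit at a = 4: 1460 - 16 = 1444 = 38².
1460 = 4² + 38² = 16 + 1444 ✓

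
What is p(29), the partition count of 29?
4565

p(n) counts ways to write n as a sum of positive integers (order ignored).
Euler's pentagonal recurrence: p(k) = p(k-1) + p(k-2) - p(k-5) - p(k-7) + p(k-12) + p(k-15) - ... (offsets j(3j∓1)/2, signs ++--, p(0)=1, p(<0)=0).
DP table for k = 0..28: p(0)=1, p(1)=1, p(2)=2, p(3)=3, p(4)=5, p(5)=7, p(6)=11, p(7)=15, p(8)=22, p(9)=30, p(10)=42, p(11)=56, p(12)=77, p(13)=101, p(14)=135, p(15)=176, p(16)=231, p(17)=297, p(18)=385, p(19)=490, p(20)=627, p(21)=792, p(22)=1002, p(23)=1255, p(24)=1575, p(25)=1958, p(26)=2436, p(27)=3010, p(28)=3718.
Final step: p(29) = p(28) + p(27) - p(24) - p(22) + p(17) + p(14) - p(7) - p(3)
= 3718 + 3010 - 1575 - 1002 + 297 + 135 - 15 - 3
= 4565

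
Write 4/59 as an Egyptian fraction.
1/15 + 1/885

Greedy algorithm:
4/59: ceiling(59/4) = 15, use 1/15
1/885: ceiling(885/1) = 885, use 1/885
Result: 4/59 = 1/15 + 1/885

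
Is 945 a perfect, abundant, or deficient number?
abundant

Proper divisors of 945: sum = 1 + 3 + 5 + 7 + 9 + 15 + 21 + 27 + 35 + 45 + 63 + 105 + 135 + 189 + 315 = 975
Since 975 > 945, 945 is abundant.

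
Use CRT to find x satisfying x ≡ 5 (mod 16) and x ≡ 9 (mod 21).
261

Using Chinese Remainder Theorem:
M = 16 × 21 = 336
M1 = 21, M2 = 16
y1 = 21^(-1) mod 16 = 13
y2 = 16^(-1) mod 21 = 4
x = (5×21×13 + 9×16×4) mod 336 = 261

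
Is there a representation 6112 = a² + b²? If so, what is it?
Not possible

Factorization: 6112 = 2^5 × 191
By Fermat: n is sum of two squares iff every prime p ≡ 3 (mod 4) appears to even power.
Prime(s) ≡ 3 (mod 4) with odd exponent: [(191, 1)]
Therefore 6112 cannot be expressed as a² + b².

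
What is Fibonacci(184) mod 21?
0

Matrix identity: Q^n = [[F_(n+1), F_n], [F_n, F_(n-1)]] with Q = [[1,1],[1,0]].
n = 184 = 10111000₂. Square-and-multiply, entries mod 21:
Q^1 = [[1,1],[1,0]]
Q^2 = (Q^1)² = [[2,1],[1,1]]
Q^5 = (Q^2)²·Q = [[8,5],[5,3]]
Q^11 = (Q^5)²·Q = [[18,5],[5,13]]
Q^23 = (Q^11)²·Q = [[0,13],[13,8]]
Q^46 = (Q^23)² = [[1,20],[20,2]]
Q^92 = (Q^46)² = [[2,18],[18,5]]
Q^184 = (Q^92)² = [[13,0],[0,13]]
F_184 mod 21 = Q^184[0][1] = 0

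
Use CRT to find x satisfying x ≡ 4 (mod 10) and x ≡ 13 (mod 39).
364

Using Chinese Remainder Theorem:
M = 10 × 39 = 390
M1 = 39, M2 = 10
y1 = 39^(-1) mod 10 = 9
y2 = 10^(-1) mod 39 = 4
x = (4×39×9 + 13×10×4) mod 390 = 364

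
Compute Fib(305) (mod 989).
815

Matrix identity: Q^n = [[F_(n+1), F_n], [F_n, F_(n-1)]] with Q = [[1,1],[1,0]].
n = 305 = 100110001₂. Square-and-multiply, entries mod 989:
Q^1 = [[1,1],[1,0]]
Q^2 = (Q^1)² = [[2,1],[1,1]]
Q^4 = (Q^2)² = [[5,3],[3,2]]
Q^9 = (Q^4)²·Q = [[55,34],[34,21]]
Q^19 = (Q^9)²·Q = [[831,225],[225,606]]
Q^38 = (Q^19)² = [[425,911],[911,503]]
Q^76 = (Q^38)² = [[777,802],[802,964]]
Q^152 = (Q^76)² = [[793,803],[803,979]]
Q^305 = (Q^152)²·Q = [[560,815],[815,734]]
F_305 mod 989 = Q^305[0][1] = 815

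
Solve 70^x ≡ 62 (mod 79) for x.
30

Baby-step giant-step with step n = ⌈√79⌉ = 9.
Baby steps 70^j mod 79 (j:value) for j=0..8: 0:1, 1:70, 2:2, 3:61, 4:4, 5:43, 6:8, 7:7, 8:16.
Giant-step multiplier: 70^(-9) ≡ 70^(78-9) = 70^69 ≡ 17 (mod 79).
Giant steps γ_i = 62·17^i mod 79: γ_0=62, γ_1=27, γ_2=64, γ_3=61 (in table at j=3).
x = i·n + j = 3·9 + 3 = 30.
Check: 70^30 ≡ 62 (mod 79).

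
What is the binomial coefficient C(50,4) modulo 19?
1

Using Lucas' theorem:
Write n=50 and k=4 in base 19:
n in base 19: [2, 12]
k in base 19: [0, 4]
C(50,4) mod 19 = ∏ C(n_i, k_i) mod 19
Digit binomials (mod 19): C(2,0) = 1; C(12,4) = 495 ≡ 1
Product: 1 × 1 = 1 ≡ 1 (mod 19)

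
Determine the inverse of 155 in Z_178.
147

gcd(155, 178) = 1, so the inverse exists.
Extended Euclidean algorithm on (178, 155):
178 = 1 × 155 + 23  ⟹  23 = (1)·178 + (-1)·155
155 = 6 × 23 + 17  ⟹  17 = (-6)·178 + (7)·155
23 = 1 × 17 + 6  ⟹  6 = (7)·178 + (-8)·155
17 = 2 × 6 + 5  ⟹  5 = (-20)·178 + (23)·155
6 = 1 × 5 + 1  ⟹  1 = (27)·178 + (-31)·155
So (-31)·155 ≡ 1 (mod 178), i.e. 155^(-1) ≡ -31 ≡ 147 (mod 178).
Check: 155 × 147 = 22785 ≡ 1 (mod 178)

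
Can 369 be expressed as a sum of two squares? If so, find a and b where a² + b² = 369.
12² + 15² (a=12, b=15)

Factorization: 369 = 3^2 × 41
By Fermat: n is sum of two squares iff every prime p ≡ 3 (mod 4) appears to even power.
All primes ≡ 3 (mod 4) appear to even power.
Search a = 0, 1, 2, … for 369 - a² a perfect square: first hit at a = 12: 369 - 144 = 225 = 15².
369 = 12² + 15² = 144 + 225 ✓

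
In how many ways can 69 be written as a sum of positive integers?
3554345

p(n) counts ways to write n as a sum of positive integers (order ignored).
Euler's pentagonal recurrence: p(k) = p(k-1) + p(k-2) - p(k-5) - p(k-7) + p(k-12) + p(k-15) - ... (offsets j(3j∓1)/2, signs ++--, p(0)=1, p(<0)=0).
DP table for k = 0..68: p(0)=1, p(1)=1, p(2)=2, p(3)=3, p(4)=5, p(5)=7, p(6)=11, p(7)=15, p(8)=22, p(9)=30, p(10)=42, p(11)=56, p(12)=77, p(13)=101, p(14)=135, p(15)=176, p(16)=231, p(17)=297, p(18)=385, p(19)=490, p(20)=627, p(21)=792, p(22)=1002, p(23)=1255, p(24)=1575, p(25)=1958, p(26)=2436, p(27)=3010, p(28)=3718, p(29)=4565, p(30)=5604, p(31)=6842, p(32)=8349, p(33)=10143, p(34)=12310, p(35)=14883, p(36)=17977, p(37)=21637, p(38)=26015, p(39)=31185, p(40)=37338, p(41)=44583, p(42)=53174, p(43)=63261, p(44)=75175, p(45)=89134, p(46)=105558, p(47)=124754, p(48)=147273, p(49)=173525, p(50)=204226, p(51)=239943, p(52)=281589, p(53)=329931, p(54)=386155, p(55)=451276, p(56)=526823, p(57)=614154, p(58)=715220, p(59)=831820, p(60)=966467, p(61)=1121505, p(62)=1300156, p(63)=1505499, p(64)=1741630, p(65)=2012558, p(66)=2323520, p(67)=2679689, p(68)=3087735.
Final step: p(69) = p(68) + p(67) - p(64) - p(62) + p(57) + p(54) - p(47) - p(43) + p(34) + p(29) - p(18) - p(12)
= 3087735 + 2679689 - 1741630 - 1300156 + 614154 + 386155 - 124754 - 63261 + 12310 + 4565 - 385 - 77
= 3554345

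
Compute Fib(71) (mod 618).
391

Matrix identity: Q^n = [[F_(n+1), F_n], [F_n, F_(n-1)]] with Q = [[1,1],[1,0]].
n = 71 = 1000111₂. Square-and-multiply, entries mod 618:
Q^1 = [[1,1],[1,0]]
Q^2 = (Q^1)² = [[2,1],[1,1]]
Q^4 = (Q^2)² = [[5,3],[3,2]]
Q^8 = (Q^4)² = [[34,21],[21,13]]
Q^17 = (Q^8)²·Q = [[112,361],[361,369]]
Q^35 = (Q^17)²·Q = [[90,107],[107,601]]
Q^71 = (Q^35)²·Q = [[168,391],[391,395]]
F_71 mod 618 = Q^71[0][1] = 391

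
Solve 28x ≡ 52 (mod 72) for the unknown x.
x ≡ 7 (mod 18)

gcd(28, 72) = 4, which divides 52, so solutions exist.
Divide through by 4: 7x ≡ 13 (mod 18).
Find 7^(-1) mod 18 by the extended Euclidean algorithm:
18 = 2 × 7 + 4  ⟹  4 = (1)·18 + (-2)·7
7 = 1 × 4 + 3  ⟹  3 = (-1)·18 + (3)·7
4 = 1 × 3 + 1  ⟹  1 = (2)·18 + (-5)·7
So (-5)·7 ≡ 1 (mod 18), i.e. 7^(-1) ≡ -5 ≡ 13 (mod 18).
x ≡ 13 × 13 = 169 ≡ 7 (mod 18).
Check: 28 × 7 = 196 ≡ 52 (mod 72).
x ≡ 7 (mod 18), giving 4 solutions mod 72.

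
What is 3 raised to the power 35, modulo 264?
243

Repeated squaring. Binary of 35 = 100011.
3^1 ≡ 3 (mod 264); 3^2 ≡ 9 (mod 264); 3^4 ≡ 81 (mod 264); 3^8 ≡ 225 (mod 264); 3^16 ≡ 201 (mod 264); 3^32 ≡ 9 (mod 264)
3^35 = 3^1 × 3^2 × 3^32 ≡ 243 (mod 264)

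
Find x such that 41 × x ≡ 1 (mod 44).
29

gcd(41, 44) = 1, so the inverse exists.
Extended Euclidean algorithm on (44, 41):
44 = 1 × 41 + 3  ⟹  3 = (1)·44 + (-1)·41
41 = 13 × 3 + 2  ⟹  2 = (-13)·44 + (14)·41
3 = 1 × 2 + 1  ⟹  1 = (14)·44 + (-15)·41
So (-15)·41 ≡ 1 (mod 44), i.e. 41^(-1) ≡ -15 ≡ 29 (mod 44).
Check: 41 × 29 = 1189 ≡ 1 (mod 44)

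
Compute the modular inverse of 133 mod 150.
97

gcd(133, 150) = 1, so the inverse exists.
Extended Euclidean algorithm on (150, 133):
150 = 1 × 133 + 17  ⟹  17 = (1)·150 + (-1)·133
133 = 7 × 17 + 14  ⟹  14 = (-7)·150 + (8)·133
17 = 1 × 14 + 3  ⟹  3 = (8)·150 + (-9)·133
14 = 4 × 3 + 2  ⟹  2 = (-39)·150 + (44)·133
3 = 1 × 2 + 1  ⟹  1 = (47)·150 + (-53)·133
So (-53)·133 ≡ 1 (mod 150), i.e. 133^(-1) ≡ -53 ≡ 97 (mod 150).
Check: 133 × 97 = 12901 ≡ 1 (mod 150)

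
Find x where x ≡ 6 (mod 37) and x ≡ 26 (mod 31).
894

Using Chinese Remainder Theorem:
M = 37 × 31 = 1147
M1 = 31, M2 = 37
y1 = 31^(-1) mod 37 = 6
y2 = 37^(-1) mod 31 = 26
x = (6×31×6 + 26×37×26) mod 1147 = 894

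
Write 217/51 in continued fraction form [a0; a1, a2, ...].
[4; 3, 1, 12]

Euclidean algorithm steps:
217 = 4 × 51 + 13
51 = 3 × 13 + 12
13 = 1 × 12 + 1
12 = 12 × 1 + 0
Continued fraction: [4; 3, 1, 12]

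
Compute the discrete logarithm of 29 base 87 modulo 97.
95

Baby-step giant-step with step n = ⌈√97⌉ = 10.
Baby steps 87^j mod 97 (j:value) for j=0..9: 0:1, 1:87, 2:3, 3:67, 4:9, 5:7, 6:27, 7:21, 8:81, 9:63.
Giant-step multiplier: 87^(-10) ≡ 87^(96-10) = 87^86 ≡ 2 (mod 97).
Giant steps γ_i = 29·2^i mod 97: γ_0=29, γ_1=58, γ_2=19, γ_3=38, γ_4=76, γ_5=55, γ_6=13, γ_7=26, γ_8=52, γ_9=7 (in table at j=5).
x = i·n + j = 9·10 + 5 = 95.
Check: 87^95 ≡ 29 (mod 97).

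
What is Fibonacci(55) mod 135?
85

Matrix identity: Q^n = [[F_(n+1), F_n], [F_n, F_(n-1)]] with Q = [[1,1],[1,0]].
n = 55 = 110111₂. Square-and-multiply, entries mod 135:
Q^1 = [[1,1],[1,0]]
Q^3 = (Q^1)²·Q = [[3,2],[2,1]]
Q^6 = (Q^3)² = [[13,8],[8,5]]
Q^13 = (Q^6)²·Q = [[107,98],[98,9]]
Q^27 = (Q^13)²·Q = [[21,128],[128,28]]
Q^55 = (Q^27)²·Q = [[12,85],[85,62]]
F_55 mod 135 = Q^55[0][1] = 85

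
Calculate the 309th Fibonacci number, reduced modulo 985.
939

Matrix identity: Q^n = [[F_(n+1), F_n], [F_n, F_(n-1)]] with Q = [[1,1],[1,0]].
n = 309 = 100110101₂. Square-and-multiply, entries mod 985:
Q^1 = [[1,1],[1,0]]
Q^2 = (Q^1)² = [[2,1],[1,1]]
Q^4 = (Q^2)² = [[5,3],[3,2]]
Q^9 = (Q^4)²·Q = [[55,34],[34,21]]
Q^19 = (Q^9)²·Q = [[855,241],[241,614]]
Q^38 = (Q^19)² = [[121,414],[414,692]]
Q^77 = (Q^38)²·Q = [[569,857],[857,697]]
Q^154 = (Q^77)² = [[320,477],[477,828]]
Q^309 = (Q^154)²·Q = [[875,939],[939,921]]
F_309 mod 985 = Q^309[0][1] = 939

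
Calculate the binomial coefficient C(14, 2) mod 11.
3

Using Lucas' theorem:
Write n=14 and k=2 in base 11:
n in base 11: [1, 3]
k in base 11: [0, 2]
C(14,2) mod 11 = ∏ C(n_i, k_i) mod 11
Digit binomials (mod 11): C(1,0) = 1; C(3,2) = 3
Product: 1 × 3 = 3 ≡ 3 (mod 11)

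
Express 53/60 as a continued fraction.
[0; 1, 7, 1, 1, 3]

Euclidean algorithm steps:
53 = 0 × 60 + 53
60 = 1 × 53 + 7
53 = 7 × 7 + 4
7 = 1 × 4 + 3
4 = 1 × 3 + 1
3 = 3 × 1 + 0
Continued fraction: [0; 1, 7, 1, 1, 3]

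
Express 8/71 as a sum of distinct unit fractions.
1/9 + 1/639

Greedy algorithm:
8/71: ceiling(71/8) = 9, use 1/9
1/639: ceiling(639/1) = 639, use 1/639
Result: 8/71 = 1/9 + 1/639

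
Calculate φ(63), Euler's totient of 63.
36

63 = 3^2 × 7
φ(n) = n × ∏(1 - 1/p) for each prime p dividing n
φ(63) = 63 × (1 - 1/3) × (1 - 1/7) = 36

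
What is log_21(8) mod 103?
60

Baby-step giant-step with step n = ⌈√103⌉ = 11.
Baby steps 21^j mod 103 (j:value) for j=0..10: 0:1, 1:21, 2:29, 3:94, 4:17, 5:48, 6:81, 7:53, 8:83, 9:95, 10:38.
Giant-step multiplier: 21^(-11) ≡ 21^(102-11) = 21^91 ≡ 99 (mod 103).
Giant steps γ_i = 8·99^i mod 103: γ_0=8, γ_1=71, γ_2=25, γ_3=3, γ_4=91, γ_5=48 (in table at j=5).
x = i·n + j = 5·11 + 5 = 60.
Check: 21^60 ≡ 8 (mod 103).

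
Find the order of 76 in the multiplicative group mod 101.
50

101 is prime, so ord(76) divides φ(101) = 100.
Divisors of 100: 1, 2, 4, 5, 10, 20, 25, 50, 100.
Repeated squaring: 76^1 ≡ 76, 76^2 ≡ 19, 76^4 ≡ 58, 76^8 ≡ 31, 76^16 ≡ 52, 76^32 ≡ 78, 76^64 ≡ 24 (mod 101).
Test 76^d mod 101 for each divisor d in increasing order:
76^1 ≡ 76
76^2 ≡ 19
76^4 ≡ 58
76^5 = 76^4·76^1 ≡ 65
76^10 = 76^8·76^2 ≡ 84
76^20 = 76^16·76^4 ≡ 87
76^25 = 76^16·76^8·76^1 ≡ 100
76^50 = 76^32·76^16·76^2 ≡ 1  ← first divisor giving 1
The order is 50.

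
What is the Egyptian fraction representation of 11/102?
1/10 + 1/128 + 1/32640

Greedy algorithm:
11/102: ceiling(102/11) = 10, use 1/10
2/255: ceiling(255/2) = 128, use 1/128
1/32640: ceiling(32640/1) = 32640, use 1/32640
Result: 11/102 = 1/10 + 1/128 + 1/32640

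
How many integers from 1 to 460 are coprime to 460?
176

460 = 2^2 × 5 × 23
φ(n) = n × ∏(1 - 1/p) for each prime p dividing n
φ(460) = 460 × (1 - 1/2) × (1 - 1/5) × (1 - 1/23) = 176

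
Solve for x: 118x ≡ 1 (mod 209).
62

gcd(118, 209) = 1, so the inverse exists.
Extended Euclidean algorithm on (209, 118):
209 = 1 × 118 + 91  ⟹  91 = (1)·209 + (-1)·118
118 = 1 × 91 + 27  ⟹  27 = (-1)·209 + (2)·118
91 = 3 × 27 + 10  ⟹  10 = (4)·209 + (-7)·118
27 = 2 × 10 + 7  ⟹  7 = (-9)·209 + (16)·118
10 = 1 × 7 + 3  ⟹  3 = (13)·209 + (-23)·118
7 = 2 × 3 + 1  ⟹  1 = (-35)·209 + (62)·118
So (62)·118 ≡ 1 (mod 209), i.e. 118^(-1) ≡ 62 (mod 209).
Check: 118 × 62 = 7316 ≡ 1 (mod 209)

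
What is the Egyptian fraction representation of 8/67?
1/9 + 1/121 + 1/36482 + 1/2661836166

Greedy algorithm:
8/67: ceiling(67/8) = 9, use 1/9
5/603: ceiling(603/5) = 121, use 1/121
2/72963: ceiling(72963/2) = 36482, use 1/36482
1/2661836166: ceiling(2661836166/1) = 2661836166, use 1/2661836166
Result: 8/67 = 1/9 + 1/121 + 1/36482 + 1/2661836166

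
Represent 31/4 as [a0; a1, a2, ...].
[7; 1, 3]

Euclidean algorithm steps:
31 = 7 × 4 + 3
4 = 1 × 3 + 1
3 = 3 × 1 + 0
Continued fraction: [7; 1, 3]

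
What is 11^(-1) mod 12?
11

gcd(11, 12) = 1, so the inverse exists.
Extended Euclidean algorithm on (12, 11):
12 = 1 × 11 + 1  ⟹  1 = (1)·12 + (-1)·11
So (-1)·11 ≡ 1 (mod 12), i.e. 11^(-1) ≡ -1 ≡ 11 (mod 12).
Check: 11 × 11 = 121 ≡ 1 (mod 12)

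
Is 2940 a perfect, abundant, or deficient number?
abundant

Proper divisors of 2940: sum = 1 + 2 + 3 + 4 + 5 + 6 + 7 + 10 + ... + 588 + 735 + 980 + 1470 (35 divisors) = 6636
Since 6636 > 2940, 2940 is abundant.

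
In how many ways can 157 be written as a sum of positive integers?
80630964769

p(n) counts ways to write n as a sum of positive integers (order ignored).
Euler's pentagonal recurrence: p(k) = p(k-1) + p(k-2) - p(k-5) - p(k-7) + p(k-12) + p(k-15) - ... (offsets j(3j∓1)/2, signs ++--, p(0)=1, p(<0)=0).
DP table for k = 0..156: p(0)=1, p(1)=1, p(2)=2, p(3)=3, p(4)=5, p(5)=7, p(6)=11, p(7)=15, p(8)=22, p(9)=30, p(10)=42, p(11)=56, p(12)=77, p(13)=101, p(14)=135, p(15)=176, p(16)=231, p(17)=297, p(18)=385, p(19)=490, p(20)=627, p(21)=792, p(22)=1002, p(23)=1255, p(24)=1575, p(25)=1958, p(26)=2436, p(27)=3010, p(28)=3718, p(29)=4565, p(30)=5604, p(31)=6842, p(32)=8349, p(33)=10143, p(34)=12310, p(35)=14883, p(36)=17977, p(37)=21637, p(38)=26015, p(39)=31185, p(40)=37338, p(41)=44583, p(42)=53174, p(43)=63261, p(44)=75175, p(45)=89134, p(46)=105558, p(47)=124754, p(48)=147273, p(49)=173525, p(50)=204226, p(51)=239943, p(52)=281589, p(53)=329931, p(54)=386155, p(55)=451276, p(56)=526823, p(57)=614154, p(58)=715220, p(59)=831820, p(60)=966467, p(61)=1121505, p(62)=1300156, p(63)=1505499, p(64)=1741630, p(65)=2012558, p(66)=2323520, p(67)=2679689, p(68)=3087735, p(69)=3554345, p(70)=4087968, p(71)=4697205, p(72)=5392783, p(73)=6185689, p(74)=7089500, p(75)=8118264, p(76)=9289091, p(77)=10619863, p(78)=12132164, p(79)=13848650, p(80)=15796476, p(81)=18004327, p(82)=20506255, p(83)=23338469, p(84)=26543660, p(85)=30167357, p(86)=34262962, p(87)=38887673, p(88)=44108109, p(89)=49995925, p(90)=56634173, p(91)=64112359, p(92)=72533807, p(93)=82010177, p(94)=92669720, p(95)=104651419, p(96)=118114304, p(97)=133230930, p(98)=150198136, p(99)=169229875, p(100)=190569292, p(101)=214481126, p(102)=241265379, p(103)=271248950, p(104)=304801365, p(105)=342325709, p(106)=384276336, p(107)=431149389, p(108)=483502844, p(109)=541946240, p(110)=607163746, p(111)=679903203, p(112)=761002156, p(113)=851376628, p(114)=952050665, p(115)=1064144451, p(116)=1188908248, p(117)=1327710076, p(118)=1482074143, p(119)=1653668665, p(120)=1844349560, p(121)=2056148051, p(122)=2291320912, p(123)=2552338241, p(124)=2841940500, p(125)=3163127352, p(126)=3519222692, p(127)=3913864295, p(128)=4351078600, p(129)=4835271870, p(130)=5371315400, p(131)=5964539504, p(132)=6620830889, p(133)=7346629512, p(134)=8149040695, p(135)=9035836076, p(136)=10015581680, p(137)=11097645016, p(138)=12292341831, p(139)=13610949895, p(140)=15065878135, p(141)=16670689208, p(142)=18440293320, p(143)=20390982757, p(144)=22540654445, p(145)=24908858009, p(146)=27517052599, p(147)=30388671978, p(148)=33549419497, p(149)=37027355200, p(150)=40853235313, p(151)=45060624582, p(152)=49686288421, p(153)=54770336324, p(154)=60356673280, p(155)=66493182097, p(156)=73232243759.
Final step: p(157) = p(156) + p(155) - p(152) - p(150) + p(145) + p(142) - p(135) - p(131) + p(122) + p(117) - p(106) - p(100) + p(87) + p(80) - p(65) - p(57) + p(40) + p(31) - p(12) - p(2)
= 73232243759 + 66493182097 - 49686288421 - 40853235313 + 24908858009 + 18440293320 - 9035836076 - 5964539504 + 2291320912 + 1327710076 - 384276336 - 190569292 + 38887673 + 15796476 - 2012558 - 614154 + 37338 + 6842 - 77 - 2
= 80630964769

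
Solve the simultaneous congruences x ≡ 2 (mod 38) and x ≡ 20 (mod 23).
572

Using Chinese Remainder Theorem:
M = 38 × 23 = 874
M1 = 23, M2 = 38
y1 = 23^(-1) mod 38 = 5
y2 = 38^(-1) mod 23 = 20
x = (2×23×5 + 20×38×20) mod 874 = 572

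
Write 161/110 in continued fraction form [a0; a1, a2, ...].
[1; 2, 6, 2, 1, 2]

Euclidean algorithm steps:
161 = 1 × 110 + 51
110 = 2 × 51 + 8
51 = 6 × 8 + 3
8 = 2 × 3 + 2
3 = 1 × 2 + 1
2 = 2 × 1 + 0
Continued fraction: [1; 2, 6, 2, 1, 2]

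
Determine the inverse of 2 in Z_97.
49

gcd(2, 97) = 1, so the inverse exists.
Extended Euclidean algorithm on (97, 2):
97 = 48 × 2 + 1  ⟹  1 = (1)·97 + (-48)·2
So (-48)·2 ≡ 1 (mod 97), i.e. 2^(-1) ≡ -48 ≡ 49 (mod 97).
Check: 2 × 49 = 98 ≡ 1 (mod 97)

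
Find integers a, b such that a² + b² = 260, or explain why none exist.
2² + 16² (a=2, b=16)

Factorization: 260 = 2^2 × 5 × 13
By Fermat: n is sum of two squares iff every prime p ≡ 3 (mod 4) appears to even power.
All primes ≡ 3 (mod 4) appear to even power.
Search a = 0, 1, 2, … for 260 - a² a perfect square: first hit at a = 2: 260 - 4 = 256 = 16².
260 = 2² + 16² = 4 + 256 ✓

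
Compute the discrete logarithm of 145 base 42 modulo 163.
134

Baby-step giant-step with step n = ⌈√163⌉ = 13.
Baby steps 42^j mod 163 (j:value) for j=0..12: 0:1, 1:42, 2:134, 3:86, 4:26, 5:114, 6:61, 7:117, 8:24, 9:30, 10:119, 11:108, 12:135.
Giant-step multiplier: 42^(-13) ≡ 42^(162-13) = 42^149 ≡ 149 (mod 163).
Giant steps γ_i = 145·149^i mod 163: γ_0=145, γ_1=89, γ_2=58, γ_3=3, γ_4=121, γ_5=99, γ_6=81, γ_7=7, γ_8=65, γ_9=68, γ_10=26 (in table at j=4).
x = i·n + j = 10·13 + 4 = 134.
Check: 42^134 ≡ 145 (mod 163).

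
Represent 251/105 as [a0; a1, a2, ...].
[2; 2, 1, 1, 3, 1, 1, 2]

Euclidean algorithm steps:
251 = 2 × 105 + 41
105 = 2 × 41 + 23
41 = 1 × 23 + 18
23 = 1 × 18 + 5
18 = 3 × 5 + 3
5 = 1 × 3 + 2
3 = 1 × 2 + 1
2 = 2 × 1 + 0
Continued fraction: [2; 2, 1, 1, 3, 1, 1, 2]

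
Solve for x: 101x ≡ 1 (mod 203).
201

gcd(101, 203) = 1, so the inverse exists.
Extended Euclidean algorithm on (203, 101):
203 = 2 × 101 + 1  ⟹  1 = (1)·203 + (-2)·101
So (-2)·101 ≡ 1 (mod 203), i.e. 101^(-1) ≡ -2 ≡ 201 (mod 203).
Check: 101 × 201 = 20301 ≡ 1 (mod 203)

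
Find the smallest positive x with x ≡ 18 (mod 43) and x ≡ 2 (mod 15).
362

Using Chinese Remainder Theorem:
M = 43 × 15 = 645
M1 = 15, M2 = 43
y1 = 15^(-1) mod 43 = 23
y2 = 43^(-1) mod 15 = 7
x = (18×15×23 + 2×43×7) mod 645 = 362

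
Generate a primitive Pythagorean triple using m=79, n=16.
(5985, 2528, 6497)

Euclid's formula: a = m² - n², b = 2mn, c = m² + n²
m = 79, n = 16
a = 79² - 16² = 6241 - 256 = 5985
b = 2 × 79 × 16 = 2528
c = 79² + 16² = 6241 + 256 = 6497
Verification: 5985² + 2528² = 35820225 + 6390784 = 42211009 = 6497² ✓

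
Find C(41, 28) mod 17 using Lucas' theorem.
0

Using Lucas' theorem:
Write n=41 and k=28 in base 17:
n in base 17: [2, 7]
k in base 17: [1, 11]
C(41,28) mod 17 = ∏ C(n_i, k_i) mod 17
Digit binomials (mod 17): C(2,1) = 2; C(7,11) = 0 (k_i > n_i)
Product: 2 × 0 = 0 ≡ 0 (mod 17)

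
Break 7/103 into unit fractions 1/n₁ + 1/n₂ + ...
1/15 + 1/773 + 1/1194285

Greedy algorithm:
7/103: ceiling(103/7) = 15, use 1/15
2/1545: ceiling(1545/2) = 773, use 1/773
1/1194285: ceiling(1194285/1) = 1194285, use 1/1194285
Result: 7/103 = 1/15 + 1/773 + 1/1194285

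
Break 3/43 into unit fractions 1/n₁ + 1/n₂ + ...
1/15 + 1/323 + 1/208335

Greedy algorithm:
3/43: ceiling(43/3) = 15, use 1/15
2/645: ceiling(645/2) = 323, use 1/323
1/208335: ceiling(208335/1) = 208335, use 1/208335
Result: 3/43 = 1/15 + 1/323 + 1/208335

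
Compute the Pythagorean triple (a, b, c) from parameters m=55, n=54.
(109, 5940, 5941)

Euclid's formula: a = m² - n², b = 2mn, c = m² + n²
m = 55, n = 54
a = 55² - 54² = 3025 - 2916 = 109
b = 2 × 55 × 54 = 5940
c = 55² + 54² = 3025 + 2916 = 5941
Verification: 109² + 5940² = 11881 + 35283600 = 35295481 = 5941² ✓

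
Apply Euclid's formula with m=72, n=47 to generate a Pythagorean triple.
(2975, 6768, 7393)

Euclid's formula: a = m² - n², b = 2mn, c = m² + n²
m = 72, n = 47
a = 72² - 47² = 5184 - 2209 = 2975
b = 2 × 72 × 47 = 6768
c = 72² + 47² = 5184 + 2209 = 7393
Verification: 2975² + 6768² = 8850625 + 45805824 = 54656449 = 7393² ✓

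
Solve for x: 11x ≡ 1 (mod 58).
37

gcd(11, 58) = 1, so the inverse exists.
Extended Euclidean algorithm on (58, 11):
58 = 5 × 11 + 3  ⟹  3 = (1)·58 + (-5)·11
11 = 3 × 3 + 2  ⟹  2 = (-3)·58 + (16)·11
3 = 1 × 2 + 1  ⟹  1 = (4)·58 + (-21)·11
So (-21)·11 ≡ 1 (mod 58), i.e. 11^(-1) ≡ -21 ≡ 37 (mod 58).
Check: 11 × 37 = 407 ≡ 1 (mod 58)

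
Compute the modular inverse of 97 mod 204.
61

gcd(97, 204) = 1, so the inverse exists.
Extended Euclidean algorithm on (204, 97):
204 = 2 × 97 + 10  ⟹  10 = (1)·204 + (-2)·97
97 = 9 × 10 + 7  ⟹  7 = (-9)·204 + (19)·97
10 = 1 × 7 + 3  ⟹  3 = (10)·204 + (-21)·97
7 = 2 × 3 + 1  ⟹  1 = (-29)·204 + (61)·97
So (61)·97 ≡ 1 (mod 204), i.e. 97^(-1) ≡ 61 (mod 204).
Check: 97 × 61 = 5917 ≡ 1 (mod 204)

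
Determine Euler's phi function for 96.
32

96 = 2^5 × 3
φ(n) = n × ∏(1 - 1/p) for each prime p dividing n
φ(96) = 96 × (1 - 1/2) × (1 - 1/3) = 32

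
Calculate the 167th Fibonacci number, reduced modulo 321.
88

Matrix identity: Q^n = [[F_(n+1), F_n], [F_n, F_(n-1)]] with Q = [[1,1],[1,0]].
n = 167 = 10100111₂. Square-and-multiply, entries mod 321:
Q^1 = [[1,1],[1,0]]
Q^2 = (Q^1)² = [[2,1],[1,1]]
Q^5 = (Q^2)²·Q = [[8,5],[5,3]]
Q^10 = (Q^5)² = [[89,55],[55,34]]
Q^20 = (Q^10)² = [[32,24],[24,8]]
Q^41 = (Q^20)²·Q = [[313,316],[316,318]]
Q^83 = (Q^41)²·Q = [[144,89],[89,55]]
Q^167 = (Q^83)²·Q = [[144,88],[88,56]]
F_167 mod 321 = Q^167[0][1] = 88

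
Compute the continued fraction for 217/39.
[5; 1, 1, 3, 2, 2]

Euclidean algorithm steps:
217 = 5 × 39 + 22
39 = 1 × 22 + 17
22 = 1 × 17 + 5
17 = 3 × 5 + 2
5 = 2 × 2 + 1
2 = 2 × 1 + 0
Continued fraction: [5; 1, 1, 3, 2, 2]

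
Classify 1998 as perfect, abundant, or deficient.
abundant

Proper divisors of 1998: sum = 1 + 2 + 3 + 6 + 9 + 18 + 27 + 37 + 54 + 74 + 111 + 222 + 333 + 666 + 999 = 2562
Since 2562 > 1998, 1998 is abundant.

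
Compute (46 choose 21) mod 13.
0

Using Lucas' theorem:
Write n=46 and k=21 in base 13:
n in base 13: [3, 7]
k in base 13: [1, 8]
C(46,21) mod 13 = ∏ C(n_i, k_i) mod 13
Digit binomials (mod 13): C(3,1) = 3; C(7,8) = 0 (k_i > n_i)
Product: 3 × 0 = 0 ≡ 0 (mod 13)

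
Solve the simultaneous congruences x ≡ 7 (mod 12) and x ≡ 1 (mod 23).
139

Using Chinese Remainder Theorem:
M = 12 × 23 = 276
M1 = 23, M2 = 12
y1 = 23^(-1) mod 12 = 11
y2 = 12^(-1) mod 23 = 2
x = (7×23×11 + 1×12×2) mod 276 = 139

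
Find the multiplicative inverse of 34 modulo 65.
44

gcd(34, 65) = 1, so the inverse exists.
Extended Euclidean algorithm on (65, 34):
65 = 1 × 34 + 31  ⟹  31 = (1)·65 + (-1)·34
34 = 1 × 31 + 3  ⟹  3 = (-1)·65 + (2)·34
31 = 10 × 3 + 1  ⟹  1 = (11)·65 + (-21)·34
So (-21)·34 ≡ 1 (mod 65), i.e. 34^(-1) ≡ -21 ≡ 44 (mod 65).
Check: 34 × 44 = 1496 ≡ 1 (mod 65)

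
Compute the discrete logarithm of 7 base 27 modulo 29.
12

Baby-step giant-step with step n = ⌈√29⌉ = 6.
Baby steps 27^j mod 29 (j:value) for j=0..5: 0:1, 1:27, 2:4, 3:21, 4:16, 5:26.
Giant-step multiplier: 27^(-6) ≡ 27^(28-6) = 27^22 ≡ 5 (mod 29).
Giant steps γ_i = 7·5^i mod 29: γ_0=7, γ_1=6, γ_2=1 (in table at j=0).
x = i·n + j = 2·6 + 0 = 12.
Check: 27^12 ≡ 7 (mod 29).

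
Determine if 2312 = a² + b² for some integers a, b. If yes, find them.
14² + 46² (a=14, b=46)

Factorization: 2312 = 2^3 × 17^2
By Fermat: n is sum of two squares iff every prime p ≡ 3 (mod 4) appears to even power.
All primes ≡ 3 (mod 4) appear to even power.
Search a = 0, 1, 2, … for 2312 - a² a perfect square: first hit at a = 14: 2312 - 196 = 2116 = 46².
2312 = 14² + 46² = 196 + 2116 ✓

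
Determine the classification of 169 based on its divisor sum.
deficient

Proper divisors of 169: sum = 1 + 13 = 14
Since 14 < 169, 169 is deficient.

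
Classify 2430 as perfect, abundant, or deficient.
abundant

Proper divisors of 2430: sum = 1 + 2 + 3 + 5 + 6 + 9 + 10 + 15 + ... + 405 + 486 + 810 + 1215 (23 divisors) = 4122
Since 4122 > 2430, 2430 is abundant.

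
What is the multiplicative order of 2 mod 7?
3

7 is prime, so ord(2) divides φ(7) = 6.
Divisors of 6: 1, 2, 3, 6.
Repeated squaring: 2^1 ≡ 2, 2^2 ≡ 4, 2^4 ≡ 2 (mod 7).
Test 2^d mod 7 for each divisor d in increasing order:
2^1 ≡ 2
2^2 ≡ 4
2^3 = 2^2·2^1 ≡ 1  ← first divisor giving 1
The order is 3.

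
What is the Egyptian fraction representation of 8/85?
1/11 + 1/312 + 1/291720

Greedy algorithm:
8/85: ceiling(85/8) = 11, use 1/11
3/935: ceiling(935/3) = 312, use 1/312
1/291720: ceiling(291720/1) = 291720, use 1/291720
Result: 8/85 = 1/11 + 1/312 + 1/291720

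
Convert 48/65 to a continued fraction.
[0; 1, 2, 1, 4, 1, 2]

Euclidean algorithm steps:
48 = 0 × 65 + 48
65 = 1 × 48 + 17
48 = 2 × 17 + 14
17 = 1 × 14 + 3
14 = 4 × 3 + 2
3 = 1 × 2 + 1
2 = 2 × 1 + 0
Continued fraction: [0; 1, 2, 1, 4, 1, 2]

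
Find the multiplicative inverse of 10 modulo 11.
10

gcd(10, 11) = 1, so the inverse exists.
Extended Euclidean algorithm on (11, 10):
11 = 1 × 10 + 1  ⟹  1 = (1)·11 + (-1)·10
So (-1)·10 ≡ 1 (mod 11), i.e. 10^(-1) ≡ -1 ≡ 10 (mod 11).
Check: 10 × 10 = 100 ≡ 1 (mod 11)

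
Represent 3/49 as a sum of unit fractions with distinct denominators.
1/17 + 1/417 + 1/347361

Greedy algorithm:
3/49: ceiling(49/3) = 17, use 1/17
2/833: ceiling(833/2) = 417, use 1/417
1/347361: ceiling(347361/1) = 347361, use 1/347361
Result: 3/49 = 1/17 + 1/417 + 1/347361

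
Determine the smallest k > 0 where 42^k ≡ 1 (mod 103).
34

103 is prime, so ord(42) divides φ(103) = 102.
Divisors of 102: 1, 2, 3, 6, 17, 34, 51, 102.
Repeated squaring: 42^1 ≡ 42, 42^2 ≡ 13, 42^4 ≡ 66, 42^8 ≡ 30, 42^16 ≡ 76, 42^32 ≡ 8, 42^64 ≡ 64 (mod 103).
Test 42^d mod 103 for each divisor d in increasing order:
42^1 ≡ 42
42^2 ≡ 13
42^3 = 42^2·42^1 ≡ 31
42^6 = 42^4·42^2 ≡ 34
42^17 = 42^16·42^1 ≡ 102
42^34 = 42^32·42^2 ≡ 1  ← first divisor giving 1
The order is 34.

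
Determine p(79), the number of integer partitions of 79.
13848650

p(n) counts ways to write n as a sum of positive integers (order ignored).
Euler's pentagonal recurrence: p(k) = p(k-1) + p(k-2) - p(k-5) - p(k-7) + p(k-12) + p(k-15) - ... (offsets j(3j∓1)/2, signs ++--, p(0)=1, p(<0)=0).
DP table for k = 0..78: p(0)=1, p(1)=1, p(2)=2, p(3)=3, p(4)=5, p(5)=7, p(6)=11, p(7)=15, p(8)=22, p(9)=30, p(10)=42, p(11)=56, p(12)=77, p(13)=101, p(14)=135, p(15)=176, p(16)=231, p(17)=297, p(18)=385, p(19)=490, p(20)=627, p(21)=792, p(22)=1002, p(23)=1255, p(24)=1575, p(25)=1958, p(26)=2436, p(27)=3010, p(28)=3718, p(29)=4565, p(30)=5604, p(31)=6842, p(32)=8349, p(33)=10143, p(34)=12310, p(35)=14883, p(36)=17977, p(37)=21637, p(38)=26015, p(39)=31185, p(40)=37338, p(41)=44583, p(42)=53174, p(43)=63261, p(44)=75175, p(45)=89134, p(46)=105558, p(47)=124754, p(48)=147273, p(49)=173525, p(50)=204226, p(51)=239943, p(52)=281589, p(53)=329931, p(54)=386155, p(55)=451276, p(56)=526823, p(57)=614154, p(58)=715220, p(59)=831820, p(60)=966467, p(61)=1121505, p(62)=1300156, p(63)=1505499, p(64)=1741630, p(65)=2012558, p(66)=2323520, p(67)=2679689, p(68)=3087735, p(69)=3554345, p(70)=4087968, p(71)=4697205, p(72)=5392783, p(73)=6185689, p(74)=7089500, p(75)=8118264, p(76)=9289091, p(77)=10619863, p(78)=12132164.
Final step: p(79) = p(78) + p(77) - p(74) - p(72) + p(67) + p(64) - p(57) - p(53) + p(44) + p(39) - p(28) - p(22) + p(9) + p(2)
= 12132164 + 10619863 - 7089500 - 5392783 + 2679689 + 1741630 - 614154 - 329931 + 75175 + 31185 - 3718 - 1002 + 30 + 2
= 13848650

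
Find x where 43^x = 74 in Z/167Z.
129

Baby-step giant-step with step n = ⌈√167⌉ = 13.
Baby steps 43^j mod 167 (j:value) for j=0..12: 0:1, 1:43, 2:12, 3:15, 4:144, 5:13, 6:58, 7:156, 8:28, 9:35, 10:2, 11:86, 12:24.
Giant-step multiplier: 43^(-13) ≡ 43^(166-13) = 43^153 ≡ 39 (mod 167).
Giant steps γ_i = 74·39^i mod 167: γ_0=74, γ_1=47, γ_2=163, γ_3=11, γ_4=95, γ_5=31, γ_6=40, γ_7=57, γ_8=52, γ_9=24 (in table at j=12).
x = i·n + j = 9·13 + 12 = 129.
Check: 43^129 ≡ 74 (mod 167).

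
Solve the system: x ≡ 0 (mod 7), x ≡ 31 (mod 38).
259

Using Chinese Remainder Theorem:
M = 7 × 38 = 266
M1 = 38, M2 = 7
y1 = 38^(-1) mod 7 = 5
y2 = 7^(-1) mod 38 = 11
x = (0×38×5 + 31×7×11) mod 266 = 259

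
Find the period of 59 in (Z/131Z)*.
65

131 is prime, so ord(59) divides φ(131) = 130.
Divisors of 130: 1, 2, 5, 10, 13, 26, 65, 130.
Repeated squaring: 59^1 ≡ 59, 59^2 ≡ 75, 59^4 ≡ 123, 59^8 ≡ 64, 59^16 ≡ 35, 59^32 ≡ 46, 59^64 ≡ 20, 59^128 ≡ 7 (mod 131).
Test 59^d mod 131 for each divisor d in increasing order:
59^1 ≡ 59
59^2 ≡ 75
59^5 = 59^4·59^1 ≡ 52
59^10 = 59^8·59^2 ≡ 84
59^13 = 59^8·59^4·59^1 ≡ 53
59^26 = 59^16·59^8·59^2 ≡ 58
59^65 = 59^64·59^1 ≡ 1  ← first divisor giving 1
The order is 65.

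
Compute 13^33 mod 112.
13

Repeated squaring. Binary of 33 = 100001.
13^1 ≡ 13 (mod 112); 13^2 ≡ 57 (mod 112); 13^4 ≡ 1 (mod 112); 13^8 ≡ 1 (mod 112); 13^16 ≡ 1 (mod 112); 13^32 ≡ 1 (mod 112)
13^33 = 13^1 × 13^32 ≡ 13 (mod 112)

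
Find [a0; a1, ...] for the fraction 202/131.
[1; 1, 1, 5, 2, 5]

Euclidean algorithm steps:
202 = 1 × 131 + 71
131 = 1 × 71 + 60
71 = 1 × 60 + 11
60 = 5 × 11 + 5
11 = 2 × 5 + 1
5 = 5 × 1 + 0
Continued fraction: [1; 1, 1, 5, 2, 5]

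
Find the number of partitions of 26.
2436

p(n) counts ways to write n as a sum of positive integers (order ignored).
Euler's pentagonal recurrence: p(k) = p(k-1) + p(k-2) - p(k-5) - p(k-7) + p(k-12) + p(k-15) - ... (offsets j(3j∓1)/2, signs ++--, p(0)=1, p(<0)=0).
DP table for k = 0..25: p(0)=1, p(1)=1, p(2)=2, p(3)=3, p(4)=5, p(5)=7, p(6)=11, p(7)=15, p(8)=22, p(9)=30, p(10)=42, p(11)=56, p(12)=77, p(13)=101, p(14)=135, p(15)=176, p(16)=231, p(17)=297, p(18)=385, p(19)=490, p(20)=627, p(21)=792, p(22)=1002, p(23)=1255, p(24)=1575, p(25)=1958.
Final step: p(26) = p(25) + p(24) - p(21) - p(19) + p(14) + p(11) - p(4) - p(0)
= 1958 + 1575 - 792 - 490 + 135 + 56 - 5 - 1
= 2436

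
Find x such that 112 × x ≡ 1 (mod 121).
94

gcd(112, 121) = 1, so the inverse exists.
Extended Euclidean algorithm on (121, 112):
121 = 1 × 112 + 9  ⟹  9 = (1)·121 + (-1)·112
112 = 12 × 9 + 4  ⟹  4 = (-12)·121 + (13)·112
9 = 2 × 4 + 1  ⟹  1 = (25)·121 + (-27)·112
So (-27)·112 ≡ 1 (mod 121), i.e. 112^(-1) ≡ -27 ≡ 94 (mod 121).
Check: 112 × 94 = 10528 ≡ 1 (mod 121)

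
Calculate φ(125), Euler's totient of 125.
100

125 = 5^3
φ(n) = n × ∏(1 - 1/p) for each prime p dividing n
φ(125) = 125 × (1 - 1/5) = 100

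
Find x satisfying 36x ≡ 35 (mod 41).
x ≡ 34 (mod 41)

gcd(36, 41) = 1, which divides 35, so solutions exist.
Find 36^(-1) mod 41 by the extended Euclidean algorithm:
41 = 1 × 36 + 5  ⟹  5 = (1)·41 + (-1)·36
36 = 7 × 5 + 1  ⟹  1 = (-7)·41 + (8)·36
So (8)·36 ≡ 1 (mod 41), i.e. 36^(-1) ≡ 8 (mod 41).
x ≡ 8 × 35 = 280 ≡ 34 (mod 41).
Check: 36 × 34 = 1224 ≡ 35 (mod 41).
Unique solution: x ≡ 34 (mod 41)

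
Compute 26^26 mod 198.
136

Repeated squaring. Binary of 26 = 11010.
26^1 ≡ 26 (mod 198); 26^2 ≡ 82 (mod 198); 26^4 ≡ 190 (mod 198); 26^8 ≡ 64 (mod 198); 26^16 ≡ 136 (mod 198)
26^26 = 26^2 × 26^8 × 26^16 ≡ 136 (mod 198)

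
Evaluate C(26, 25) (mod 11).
4

Using Lucas' theorem:
Write n=26 and k=25 in base 11:
n in base 11: [2, 4]
k in base 11: [2, 3]
C(26,25) mod 11 = ∏ C(n_i, k_i) mod 11
Digit binomials (mod 11): C(2,2) = 1; C(4,3) = 4
Product: 1 × 4 = 4 ≡ 4 (mod 11)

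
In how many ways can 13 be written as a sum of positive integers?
101

p(n) counts ways to write n as a sum of positive integers (order ignored).
Euler's pentagonal recurrence: p(k) = p(k-1) + p(k-2) - p(k-5) - p(k-7) + p(k-12) + p(k-15) - ... (offsets j(3j∓1)/2, signs ++--, p(0)=1, p(<0)=0).
DP table for k = 0..12: p(0)=1, p(1)=1, p(2)=2, p(3)=3, p(4)=5, p(5)=7, p(6)=11, p(7)=15, p(8)=22, p(9)=30, p(10)=42, p(11)=56, p(12)=77.
Final step: p(13) = p(12) + p(11) - p(8) - p(6) + p(1)
= 77 + 56 - 22 - 11 + 1
= 101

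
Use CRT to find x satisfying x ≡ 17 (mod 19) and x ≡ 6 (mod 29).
93

Using Chinese Remainder Theorem:
M = 19 × 29 = 551
M1 = 29, M2 = 19
y1 = 29^(-1) mod 19 = 2
y2 = 19^(-1) mod 29 = 26
x = (17×29×2 + 6×19×26) mod 551 = 93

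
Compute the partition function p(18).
385

p(n) counts ways to write n as a sum of positive integers (order ignored).
Euler's pentagonal recurrence: p(k) = p(k-1) + p(k-2) - p(k-5) - p(k-7) + p(k-12) + p(k-15) - ... (offsets j(3j∓1)/2, signs ++--, p(0)=1, p(<0)=0).
DP table for k = 0..17: p(0)=1, p(1)=1, p(2)=2, p(3)=3, p(4)=5, p(5)=7, p(6)=11, p(7)=15, p(8)=22, p(9)=30, p(10)=42, p(11)=56, p(12)=77, p(13)=101, p(14)=135, p(15)=176, p(16)=231, p(17)=297.
Final step: p(18) = p(17) + p(16) - p(13) - p(11) + p(6) + p(3)
= 297 + 231 - 101 - 56 + 11 + 3
= 385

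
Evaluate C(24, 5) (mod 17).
4

Using Lucas' theorem:
Write n=24 and k=5 in base 17:
n in base 17: [1, 7]
k in base 17: [0, 5]
C(24,5) mod 17 = ∏ C(n_i, k_i) mod 17
Digit binomials (mod 17): C(1,0) = 1; C(7,5) = 21 ≡ 4
Product: 1 × 4 = 4 ≡ 4 (mod 17)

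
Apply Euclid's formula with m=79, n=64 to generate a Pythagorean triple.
(2145, 10112, 10337)

Euclid's formula: a = m² - n², b = 2mn, c = m² + n²
m = 79, n = 64
a = 79² - 64² = 6241 - 4096 = 2145
b = 2 × 79 × 64 = 10112
c = 79² + 64² = 6241 + 4096 = 10337
Verification: 2145² + 10112² = 4601025 + 102252544 = 106853569 = 10337² ✓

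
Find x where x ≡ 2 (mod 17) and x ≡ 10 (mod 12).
70

Using Chinese Remainder Theorem:
M = 17 × 12 = 204
M1 = 12, M2 = 17
y1 = 12^(-1) mod 17 = 10
y2 = 17^(-1) mod 12 = 5
x = (2×12×10 + 10×17×5) mod 204 = 70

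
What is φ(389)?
388

389 = 389
φ(n) = n × ∏(1 - 1/p) for each prime p dividing n
φ(389) = 389 × (1 - 1/389) = 388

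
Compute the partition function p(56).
526823

p(n) counts ways to write n as a sum of positive integers (order ignored).
Euler's pentagonal recurrence: p(k) = p(k-1) + p(k-2) - p(k-5) - p(k-7) + p(k-12) + p(k-15) - ... (offsets j(3j∓1)/2, signs ++--, p(0)=1, p(<0)=0).
DP table for k = 0..55: p(0)=1, p(1)=1, p(2)=2, p(3)=3, p(4)=5, p(5)=7, p(6)=11, p(7)=15, p(8)=22, p(9)=30, p(10)=42, p(11)=56, p(12)=77, p(13)=101, p(14)=135, p(15)=176, p(16)=231, p(17)=297, p(18)=385, p(19)=490, p(20)=627, p(21)=792, p(22)=1002, p(23)=1255, p(24)=1575, p(25)=1958, p(26)=2436, p(27)=3010, p(28)=3718, p(29)=4565, p(30)=5604, p(31)=6842, p(32)=8349, p(33)=10143, p(34)=12310, p(35)=14883, p(36)=17977, p(37)=21637, p(38)=26015, p(39)=31185, p(40)=37338, p(41)=44583, p(42)=53174, p(43)=63261, p(44)=75175, p(45)=89134, p(46)=105558, p(47)=124754, p(48)=147273, p(49)=173525, p(50)=204226, p(51)=239943, p(52)=281589, p(53)=329931, p(54)=386155, p(55)=451276.
Final step: p(56) = p(55) + p(54) - p(51) - p(49) + p(44) + p(41) - p(34) - p(30) + p(21) + p(16) - p(5)
= 451276 + 386155 - 239943 - 173525 + 75175 + 44583 - 12310 - 5604 + 792 + 231 - 7
= 526823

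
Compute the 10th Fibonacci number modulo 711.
55

Matrix identity: Q^n = [[F_(n+1), F_n], [F_n, F_(n-1)]] with Q = [[1,1],[1,0]].
n = 10 = 1010₂. Square-and-multiply, entries mod 711:
Q^1 = [[1,1],[1,0]]
Q^2 = (Q^1)² = [[2,1],[1,1]]
Q^5 = (Q^2)²·Q = [[8,5],[5,3]]
Q^10 = (Q^5)² = [[89,55],[55,34]]
F_10 mod 711 = Q^10[0][1] = 55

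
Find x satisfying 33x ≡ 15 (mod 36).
x ≡ 7 (mod 12)

gcd(33, 36) = 3, which divides 15, so solutions exist.
Divide through by 3: 11x ≡ 5 (mod 12).
Find 11^(-1) mod 12 by the extended Euclidean algorithm:
12 = 1 × 11 + 1  ⟹  1 = (1)·12 + (-1)·11
So (-1)·11 ≡ 1 (mod 12), i.e. 11^(-1) ≡ -1 ≡ 11 (mod 12).
x ≡ 11 × 5 = 55 ≡ 7 (mod 12).
Check: 33 × 7 = 231 ≡ 15 (mod 36).
x ≡ 7 (mod 12), giving 3 solutions mod 36.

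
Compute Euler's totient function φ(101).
100

101 = 101
φ(n) = n × ∏(1 - 1/p) for each prime p dividing n
φ(101) = 101 × (1 - 1/101) = 100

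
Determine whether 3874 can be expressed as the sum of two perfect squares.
25² + 57² (a=25, b=57)

Factorization: 3874 = 2 × 13 × 149
By Fermat: n is sum of two squares iff every prime p ≡ 3 (mod 4) appears to even power.
All primes ≡ 3 (mod 4) appear to even power.
Search a = 0, 1, 2, … for 3874 - a² a perfect square: first hit at a = 25: 3874 - 625 = 3249 = 57².
3874 = 25² + 57² = 625 + 3249 ✓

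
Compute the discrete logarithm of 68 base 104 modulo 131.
95

Baby-step giant-step with step n = ⌈√131⌉ = 12.
Baby steps 104^j mod 131 (j:value) for j=0..11: 0:1, 1:104, 2:74, 3:98, 4:105, 5:47, 6:41, 7:72, 8:21, 9:88, 10:113, 11:93.
Giant-step multiplier: 104^(-12) ≡ 104^(130-12) = 104^118 ≡ 125 (mod 131).
Giant steps γ_i = 68·125^i mod 131: γ_0=68, γ_1=116, γ_2=90, γ_3=115, γ_4=96, γ_5=79, γ_6=50, γ_7=93 (in table at j=11).
x = i·n + j = 7·12 + 11 = 95.
Check: 104^95 ≡ 68 (mod 131).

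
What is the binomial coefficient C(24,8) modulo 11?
0

Using Lucas' theorem:
Write n=24 and k=8 in base 11:
n in base 11: [2, 2]
k in base 11: [0, 8]
C(24,8) mod 11 = ∏ C(n_i, k_i) mod 11
Digit binomials (mod 11): C(2,0) = 1; C(2,8) = 0 (k_i > n_i)
Product: 1 × 0 = 0 ≡ 0 (mod 11)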